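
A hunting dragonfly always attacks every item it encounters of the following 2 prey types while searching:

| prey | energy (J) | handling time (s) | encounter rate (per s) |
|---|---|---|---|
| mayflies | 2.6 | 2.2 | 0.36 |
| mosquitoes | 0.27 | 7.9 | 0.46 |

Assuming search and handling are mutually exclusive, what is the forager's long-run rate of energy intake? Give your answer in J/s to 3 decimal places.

0.195 J/s

R = Σλ_iE_i / (1 + Σλ_ih_i)
Numerator: 0.36×2.6 + 0.46×0.27 = 1.06
Denominator: 1 + 0.36×2.2 + 0.46×7.9 = 5.426
R = 1.06/5.426 = 0.1954 J/s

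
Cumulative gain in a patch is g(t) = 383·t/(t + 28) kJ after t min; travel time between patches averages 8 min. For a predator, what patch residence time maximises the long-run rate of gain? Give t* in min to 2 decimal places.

Optimal t* satisfies g'(t*) = g(t*)/(T + t*).
g'(t) = 383·28/(t + 28)². Setting 383·28/(t+28)² = 383t/[(t+28)(8+t)] gives 28(8+t) = t(t+28), so t² = 28×8 = 224.
t* = √224 = 14.97 min.

14.97 min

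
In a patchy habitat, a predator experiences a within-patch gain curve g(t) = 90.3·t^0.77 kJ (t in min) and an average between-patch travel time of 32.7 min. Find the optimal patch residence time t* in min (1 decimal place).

Maximise g(t)/(T+t): set derivative to zero → g'(t)(T+t) = g(t).
g'(t) = 0.77·90.3·t^-0.23. Setting 0.77·90.3·t^-0.23 = 90.3·t^0.77/(32.7+t) gives 0.77(32.7+t) = t, so 0.23·t = 0.77×32.7.
t* = 0.77×32.7/0.23 = 109.5 min.

109.5 min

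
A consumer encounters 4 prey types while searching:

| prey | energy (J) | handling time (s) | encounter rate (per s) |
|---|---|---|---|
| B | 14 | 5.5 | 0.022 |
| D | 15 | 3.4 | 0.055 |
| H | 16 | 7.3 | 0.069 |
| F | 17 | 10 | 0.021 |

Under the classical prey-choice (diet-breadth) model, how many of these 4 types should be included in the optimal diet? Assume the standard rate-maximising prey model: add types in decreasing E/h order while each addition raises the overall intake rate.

Profitabilities (E/h, J/s): D 4.41, B 2.55, H 2.19, F 1.7. Add prey in this order while the next type's profitability exceeds the intake rate on those already taken.
Rate on top 1: 0.695. B: 2.55 > 0.695 → include.
Rate on top 2: 0.8662. H: 2.19 > 0.8662 → include.
Rate on top 3: 1.235. F: 1.7 > 1.235 → include.
Optimal diet: D, B, H, F — 4 of 4 types.

4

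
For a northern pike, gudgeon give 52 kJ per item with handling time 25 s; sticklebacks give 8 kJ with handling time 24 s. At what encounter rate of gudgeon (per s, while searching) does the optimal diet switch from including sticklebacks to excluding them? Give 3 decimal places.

0.008 per s

At the threshold, the rate on gudgeon alone equals the profitability of sticklebacks: λ·52/(1 + λ·25) = 8/24 = 0.3333.
Rearranging, λ(52 − 0.3333×25) = 0.3333, so λ = 0.3333/43.67 = 0.007634 per s.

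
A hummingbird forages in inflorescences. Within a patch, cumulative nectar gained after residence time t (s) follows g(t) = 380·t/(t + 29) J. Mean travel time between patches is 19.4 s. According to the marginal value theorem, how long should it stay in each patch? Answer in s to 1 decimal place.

Maximise g(t)/(T+t): set derivative to zero → g'(t)(T+t) = g(t).
g'(t) = 380·29/(t + 29)². Setting 380·29/(t+29)² = 380t/[(t+29)(19.4+t)] gives 29(19.4+t) = t(t+29), so t² = 29×19.4 = 562.6.
t* = √562.6 = 23.72 s.

23.7 s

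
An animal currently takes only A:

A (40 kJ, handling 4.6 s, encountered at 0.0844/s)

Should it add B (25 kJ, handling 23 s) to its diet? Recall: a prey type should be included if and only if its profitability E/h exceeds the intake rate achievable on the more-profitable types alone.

No

Current rate: (0.0844×40)/(1 + 0.0844×4.6) = 2.432 kJ/s.
Profitability of B: 25/23 = 1.087 kJ/s.
1.087 < 2.432, so adding B would lower the average — exclude it.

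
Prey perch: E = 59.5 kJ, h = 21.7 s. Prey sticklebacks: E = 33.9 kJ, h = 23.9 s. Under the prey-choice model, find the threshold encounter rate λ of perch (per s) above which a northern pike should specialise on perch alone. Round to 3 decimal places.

The zero-one rule: include sticklebacks iff E₂/h₂ > λE₁/(1+λh₁). Equality gives the switch point.
λE₁h₂ = E₂ + λE₂h₁ ⇒ λ = E₂/(E₁h₂ − E₂h₁) = 33.9/(1422 − 735.6) = 0.04939 per s.

0.049 per s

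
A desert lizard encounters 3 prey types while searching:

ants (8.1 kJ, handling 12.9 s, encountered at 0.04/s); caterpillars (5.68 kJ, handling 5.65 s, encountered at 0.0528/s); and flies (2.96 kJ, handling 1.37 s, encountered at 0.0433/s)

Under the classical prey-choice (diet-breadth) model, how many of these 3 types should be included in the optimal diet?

Profitabilities (E/h, kJ/s): flies 2.16, caterpillars 1.01, ants 0.628. Add prey in this order while the next type's profitability exceeds the intake rate on those already taken.
Rate on top 1: 0.121. caterpillars: 1.01 > 0.121 → include.
Rate on top 2: 0.3153. ants: 0.628 > 0.3153 → include.
Optimal diet: flies, caterpillars, ants — 3 of 3 types.

3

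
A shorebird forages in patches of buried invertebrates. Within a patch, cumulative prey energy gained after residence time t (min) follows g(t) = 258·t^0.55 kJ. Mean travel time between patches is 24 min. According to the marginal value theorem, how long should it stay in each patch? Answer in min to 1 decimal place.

By the marginal value theorem, leave when the instantaneous gain rate g'(t) equals the habitat-wide average g(t)/(T + t).
g'(t) = 0.55·258·t^-0.45. Setting 0.55·258·t^-0.45 = 258·t^0.55/(24+t) gives 0.55(24+t) = t, so 0.45·t = 0.55×24.
t* = 0.55×24/0.45 = 29.33 min.

29.3 min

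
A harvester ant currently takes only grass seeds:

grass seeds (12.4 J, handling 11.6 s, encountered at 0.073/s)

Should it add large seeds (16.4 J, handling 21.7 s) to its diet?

Yes

Intake rate on the current diet: R = (0.073×12.4) / (1 + 0.073×11.6) = 0.9052/1.847 = 0.4901 J/s.
Profitability of large seeds: 16.4/21.7 = 0.7558 J/s.
0.7558 > 0.4901, so adding large seeds raises the average — include it.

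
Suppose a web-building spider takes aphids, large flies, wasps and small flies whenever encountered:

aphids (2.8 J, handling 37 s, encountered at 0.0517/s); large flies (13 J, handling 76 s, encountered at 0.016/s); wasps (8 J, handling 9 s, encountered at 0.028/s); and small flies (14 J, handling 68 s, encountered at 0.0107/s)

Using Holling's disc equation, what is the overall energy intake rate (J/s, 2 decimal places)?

Energy encountered per unit search time: 0.0517×2.8 + 0.016×13 + 0.028×8 + 0.0107×14 = 0.7266 J/s.
Handling time per unit search time: 0.0517×37 + 0.016×76 + 0.028×9 + 0.0107×68 = 4.109.
Rate = 0.7266/(1 + 4.109) = 0.1422 J/s.

0.14 J/s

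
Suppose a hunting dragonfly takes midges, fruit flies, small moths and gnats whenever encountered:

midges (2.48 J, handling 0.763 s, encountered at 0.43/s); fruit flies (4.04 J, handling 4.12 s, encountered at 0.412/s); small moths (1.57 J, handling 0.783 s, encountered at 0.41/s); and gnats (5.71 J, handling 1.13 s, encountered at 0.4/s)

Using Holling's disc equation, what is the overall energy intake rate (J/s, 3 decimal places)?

Energy encountered per unit search time: 0.43×2.48 + 0.412×4.04 + 0.41×1.57 + 0.4×5.71 = 5.659 J/s.
Handling time per unit search time: 0.43×0.763 + 0.412×4.12 + 0.41×0.783 + 0.4×1.13 = 2.799.
Rate = 5.659/(1 + 2.799) = 1.49 J/s.

1.490 J/s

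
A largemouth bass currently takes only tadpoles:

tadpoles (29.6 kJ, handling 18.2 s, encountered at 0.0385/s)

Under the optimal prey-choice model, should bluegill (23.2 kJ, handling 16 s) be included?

Intake rate on the current diet: R = (0.0385×29.6) / (1 + 0.0385×18.2) = 1.14/1.701 = 0.6701 kJ/s.
bluegill: E/h = 23.2/16 = 1.45 kJ/s.
1.45 > 0.6701, so adding bluegill raises the average — include it.

Yes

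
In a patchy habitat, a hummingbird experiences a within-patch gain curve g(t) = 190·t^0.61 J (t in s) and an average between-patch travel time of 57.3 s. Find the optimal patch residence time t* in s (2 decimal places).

By the marginal value theorem, leave when the instantaneous gain rate g'(t) equals the habitat-wide average g(t)/(T + t).
g'(t) = 0.61·190·t^-0.39. Setting 0.61·190·t^-0.39 = 190·t^0.61/(57.3+t) gives 0.61(57.3+t) = t, so 0.39·t = 0.61×57.3.
t* = 0.61×57.3/0.39 = 89.62 s.

89.62 s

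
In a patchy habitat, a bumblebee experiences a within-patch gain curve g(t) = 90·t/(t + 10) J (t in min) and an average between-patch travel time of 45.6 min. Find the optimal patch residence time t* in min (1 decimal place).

By the marginal value theorem, leave when the instantaneous gain rate g'(t) equals the habitat-wide average g(t)/(T + t).
g'(t) = 90·10/(t + 10)². Setting 90·10/(t+10)² = 90t/[(t+10)(45.6+t)] gives 10(45.6+t) = t(t+10), so t² = 10×45.6 = 456.
t* = √456 = 21.35 min.

21.4 min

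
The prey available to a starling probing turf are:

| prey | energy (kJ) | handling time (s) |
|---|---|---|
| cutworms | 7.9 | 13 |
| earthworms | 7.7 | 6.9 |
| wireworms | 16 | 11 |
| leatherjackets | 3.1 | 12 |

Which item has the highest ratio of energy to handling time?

wireworms

In descending order of E/h:
wireworms: 16/11 = 1.45 kJ/s
earthworms: 7.7/6.9 = 1.12 kJ/s
cutworms: 7.9/13 = 0.608 kJ/s
leatherjackets: 3.1/12 = 0.258 kJ/s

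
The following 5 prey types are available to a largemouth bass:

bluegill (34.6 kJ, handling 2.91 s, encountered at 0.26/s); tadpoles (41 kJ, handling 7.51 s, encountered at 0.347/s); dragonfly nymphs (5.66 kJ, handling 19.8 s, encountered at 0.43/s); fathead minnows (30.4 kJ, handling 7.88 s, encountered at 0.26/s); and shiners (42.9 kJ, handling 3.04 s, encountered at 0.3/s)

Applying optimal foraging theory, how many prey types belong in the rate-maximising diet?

E/h in descending order: shiners 14.1, bluegill 11.9, tadpoles 5.46, fathead minnows 3.86, dragonfly nymphs 0.286 kJ/s. The optimal diet is the largest prefix of this list for which every included type satisfies E_i/h_i > R on the types above it.
Rate on top 1: 6.731. bluegill: 11.9 > 6.731 → include.
Rate on top 2: 8.194. tadpoles: 5.46 < 8.194 → exclude; stop.
Optimal diet: shiners, bluegill — 2 of 5 types.

2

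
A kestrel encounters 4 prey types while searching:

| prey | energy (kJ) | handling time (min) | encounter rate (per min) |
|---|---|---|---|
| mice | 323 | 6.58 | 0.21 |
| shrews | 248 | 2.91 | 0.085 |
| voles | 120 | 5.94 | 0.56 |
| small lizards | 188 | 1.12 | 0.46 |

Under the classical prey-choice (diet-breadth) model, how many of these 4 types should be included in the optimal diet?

E/h in descending order: small lizards 168, shrews 85.2, mice 49.1, voles 20.2 kJ/min. The optimal diet is the largest prefix of this list for which every included type satisfies E_i/h_i > R on the types above it.
Rate on top 1: 57.07. shrews: 85.2 > 57.07 → include.
Rate on top 2: 61.03. mice: 49.1 < 61.03 → exclude; stop.
Optimal diet: small lizards, shrews — 2 of 4 types.

2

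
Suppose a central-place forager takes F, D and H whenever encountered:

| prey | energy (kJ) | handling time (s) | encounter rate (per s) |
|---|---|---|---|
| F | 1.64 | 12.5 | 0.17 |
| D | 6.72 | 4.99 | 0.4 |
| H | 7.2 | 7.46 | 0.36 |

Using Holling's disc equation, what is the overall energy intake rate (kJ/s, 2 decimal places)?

0.71 kJ/s

R = Σλ_iE_i / (1 + Σλ_ih_i)
Numerator: 0.17×1.64 + 0.4×6.72 + 0.36×7.2 = 5.559
Denominator: 1 + 0.17×12.5 + 0.4×4.99 + 0.36×7.46 = 7.807
R = 5.559/7.807 = 0.7121 kJ/s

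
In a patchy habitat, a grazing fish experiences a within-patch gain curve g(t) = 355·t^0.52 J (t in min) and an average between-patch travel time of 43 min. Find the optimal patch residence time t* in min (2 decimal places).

46.58 min

Optimal t* satisfies g'(t*) = g(t*)/(T + t*).
g'(t) = 0.52·355·t^-0.48. Setting 0.52·355·t^-0.48 = 355·t^0.52/(43+t) gives 0.52(43+t) = t, so 0.48·t = 0.52×43.
t* = 0.52×43/0.48 = 46.58 min.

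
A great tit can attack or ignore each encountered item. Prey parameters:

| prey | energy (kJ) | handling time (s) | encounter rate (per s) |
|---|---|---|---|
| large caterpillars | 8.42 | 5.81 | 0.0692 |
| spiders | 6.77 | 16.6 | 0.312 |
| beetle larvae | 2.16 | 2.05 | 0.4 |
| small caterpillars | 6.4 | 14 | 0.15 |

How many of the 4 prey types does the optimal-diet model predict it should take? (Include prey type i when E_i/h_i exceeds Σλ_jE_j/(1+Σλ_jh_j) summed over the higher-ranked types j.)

Profitabilities (E/h, kJ/s): large caterpillars 1.45, beetle larvae 1.05, small caterpillars 0.457, spiders 0.408. Add prey in this order while the next type's profitability exceeds the intake rate on those already taken.
Rate on top 1: 0.4156. beetle larvae: 1.05 > 0.4156 → include.
Rate on top 2: 0.651. small caterpillars: 0.457 < 0.651 → exclude; stop.
Optimal diet: large caterpillars, beetle larvae — 2 of 4 types.

2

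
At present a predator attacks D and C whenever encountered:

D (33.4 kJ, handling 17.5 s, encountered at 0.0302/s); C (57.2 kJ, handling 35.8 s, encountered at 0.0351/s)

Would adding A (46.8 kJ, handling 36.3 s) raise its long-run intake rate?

On D and C alone, R = ΣλE/(1+Σλh) = 3.016/2.785 = 1.083 kJ/s.
Profitability of A: 46.8/36.3 = 1.289 kJ/s.
1.289 > 1.083, so adding A raises the average — include it.

Yes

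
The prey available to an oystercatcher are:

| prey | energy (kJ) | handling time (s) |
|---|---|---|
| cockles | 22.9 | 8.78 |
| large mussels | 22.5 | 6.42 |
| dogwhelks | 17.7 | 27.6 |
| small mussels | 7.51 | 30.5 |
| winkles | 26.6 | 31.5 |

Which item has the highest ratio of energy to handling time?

Profitability E/h (kJ/s): cockles = 22.9/8.78 = 2.61, large mussels = 22.5/6.42 = 3.5, dogwhelks = 17.7/27.6 = 0.641, small mussels = 7.51/30.5 = 0.246, winkles = 26.6/31.5 = 0.844.
Ranked: large mussels > cockles > winkles > dogwhelks > small mussels.

large mussels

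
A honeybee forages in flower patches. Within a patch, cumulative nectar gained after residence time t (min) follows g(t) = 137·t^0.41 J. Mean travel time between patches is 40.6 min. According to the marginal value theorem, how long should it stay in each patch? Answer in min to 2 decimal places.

Optimal t* satisfies g'(t*) = g(t*)/(T + t*).
g'(t) = 0.41·137·t^-0.59. Setting 0.41·137·t^-0.59 = 137·t^0.41/(40.6+t) gives 0.41(40.6+t) = t, so 0.59·t = 0.41×40.6.
t* = 0.41×40.6/0.59 = 28.21 min.

28.21 min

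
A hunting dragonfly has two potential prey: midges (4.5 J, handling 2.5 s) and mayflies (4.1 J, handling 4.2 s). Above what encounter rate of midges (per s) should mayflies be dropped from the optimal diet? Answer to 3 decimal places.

The zero-one rule: include mayflies iff E₂/h₂ > λE₁/(1+λh₁). Equality gives the switch point.
λE₁h₂ = E₂ + λE₂h₁ ⇒ λ = E₂/(E₁h₂ − E₂h₁) = 4.1/(18.9 − 10.25) = 0.474 per s.

0.474 per s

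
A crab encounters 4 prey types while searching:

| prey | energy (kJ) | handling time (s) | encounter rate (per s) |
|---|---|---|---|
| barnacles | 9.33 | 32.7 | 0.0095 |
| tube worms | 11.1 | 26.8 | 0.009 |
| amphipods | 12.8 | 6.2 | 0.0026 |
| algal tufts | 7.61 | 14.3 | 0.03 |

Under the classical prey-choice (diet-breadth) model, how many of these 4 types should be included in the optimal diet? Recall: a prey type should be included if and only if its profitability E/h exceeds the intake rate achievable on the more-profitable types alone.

E/h in descending order: amphipods 2.06, algal tufts 0.532, tube worms 0.414, barnacles 0.285 kJ/s. The optimal diet is the largest prefix of this list for which every included type satisfies E_i/h_i > R on the types above it.
Rate on top 1: 0.03275. algal tufts: 0.532 > 0.03275 → include.
Rate on top 2: 0.181. tube worms: 0.414 > 0.181 → include.
Rate on top 3: 0.2144. barnacles: 0.285 > 0.2144 → include.
Optimal diet: amphipods, algal tufts, tube worms, barnacles — 4 of 4 types.

4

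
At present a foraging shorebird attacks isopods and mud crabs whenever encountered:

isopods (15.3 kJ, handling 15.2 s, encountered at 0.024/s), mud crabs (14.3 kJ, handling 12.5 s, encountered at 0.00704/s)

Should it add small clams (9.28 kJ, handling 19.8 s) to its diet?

On isopods and mud crabs alone, R = ΣλE/(1+Σλh) = 0.4679/1.453 = 0.322 kJ/s.
small clams: E/h = 9.28/19.8 = 0.4687 kJ/s.
0.4687 > 0.322, so adding small clams raises the average — include it.

Yes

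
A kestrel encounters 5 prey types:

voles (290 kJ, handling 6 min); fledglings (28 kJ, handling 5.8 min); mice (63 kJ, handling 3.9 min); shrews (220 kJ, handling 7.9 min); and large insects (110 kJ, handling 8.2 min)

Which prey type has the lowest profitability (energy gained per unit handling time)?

fledglings

Profitability E/h (kJ/min): voles = 290/6 = 48.3, fledglings = 28/5.8 = 4.83, mice = 63/3.9 = 16.2, shrews = 220/7.9 = 27.8, large insects = 110/8.2 = 13.4.
Ranked: voles > shrews > mice > large insects > fledglings.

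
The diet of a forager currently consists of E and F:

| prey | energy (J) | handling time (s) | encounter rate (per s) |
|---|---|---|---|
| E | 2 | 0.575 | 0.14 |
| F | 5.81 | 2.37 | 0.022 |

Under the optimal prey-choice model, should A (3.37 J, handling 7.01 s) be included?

Yes

Intake rate on the current diet: R = (0.14×2 + 0.022×5.81) / (1 + 0.14×0.575 + 0.022×2.37) = 0.4078/1.133 = 0.3601 J/s.
A: E/h = 3.37/7.01 = 0.4807 J/s.
Since 0.4807 > R, including A increases the long-run rate.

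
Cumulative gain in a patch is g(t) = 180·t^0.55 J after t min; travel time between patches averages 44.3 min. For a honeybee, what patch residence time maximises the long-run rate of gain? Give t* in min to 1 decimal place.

Maximise g(t)/(T+t): set derivative to zero → g'(t)(T+t) = g(t).
g'(t) = 0.55·180·t^-0.45. Setting 0.55·180·t^-0.45 = 180·t^0.55/(44.3+t) gives 0.55(44.3+t) = t, so 0.45·t = 0.55×44.3.
t* = 0.55×44.3/0.45 = 54.14 min.

54.1 min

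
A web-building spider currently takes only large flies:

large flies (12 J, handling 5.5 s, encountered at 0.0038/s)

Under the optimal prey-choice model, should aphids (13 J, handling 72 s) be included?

Yes

Intake rate on the current diet: R = (0.0038×12) / (1 + 0.0038×5.5) = 0.0456/1.021 = 0.04467 J/s.
Profitability of aphids: 13/72 = 0.1806 J/s.
Since 0.1806 > R, including aphids increases the long-run rate.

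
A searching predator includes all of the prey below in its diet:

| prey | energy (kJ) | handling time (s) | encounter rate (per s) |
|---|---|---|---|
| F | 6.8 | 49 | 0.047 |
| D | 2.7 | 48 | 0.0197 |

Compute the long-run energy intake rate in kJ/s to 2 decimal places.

R = (0.047×6.8 + 0.0197×2.7) / (1 + 0.047×49 + 0.0197×48) = 0.3728/4.249 = 0.08774 kJ/s.

0.09 kJ/s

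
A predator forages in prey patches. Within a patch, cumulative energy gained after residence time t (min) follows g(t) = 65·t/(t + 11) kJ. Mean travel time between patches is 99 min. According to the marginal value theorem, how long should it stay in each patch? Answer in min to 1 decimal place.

By the marginal value theorem, leave when the instantaneous gain rate g'(t) equals the habitat-wide average g(t)/(T + t).
g'(t) = 65·11/(t + 11)². Setting 65·11/(t+11)² = 65t/[(t+11)(99+t)] gives 11(99+t) = t(t+11), so t² = 11×99 = 1089.
t* = √1089 = 33 min.

33.0 min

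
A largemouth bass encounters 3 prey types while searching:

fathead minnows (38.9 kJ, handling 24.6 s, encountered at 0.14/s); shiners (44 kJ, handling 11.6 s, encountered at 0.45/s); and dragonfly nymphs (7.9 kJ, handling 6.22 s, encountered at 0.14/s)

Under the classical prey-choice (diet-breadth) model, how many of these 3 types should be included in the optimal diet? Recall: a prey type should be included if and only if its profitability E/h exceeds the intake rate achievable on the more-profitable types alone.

E/h in descending order: shiners 3.79, fathead minnows 1.58, dragonfly nymphs 1.27 kJ/s. The optimal diet is the largest prefix of this list for which every included type satisfies E_i/h_i > R on the types above it.
Rate on top 1: 3.183. fathead minnows: 1.58 < 3.183 → exclude; stop.
Optimal diet: shiners — 1 of 3 types.

1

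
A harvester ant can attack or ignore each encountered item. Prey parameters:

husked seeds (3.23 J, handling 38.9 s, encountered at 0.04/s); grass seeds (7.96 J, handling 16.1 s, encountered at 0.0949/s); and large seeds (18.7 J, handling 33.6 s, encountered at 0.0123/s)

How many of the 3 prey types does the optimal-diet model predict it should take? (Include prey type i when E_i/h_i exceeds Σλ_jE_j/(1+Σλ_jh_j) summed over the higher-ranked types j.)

Rank by E/h (J/s): large seeds 0.557, grass seeds 0.494, husked seeds 0.083. Include each in turn until the next type's E/h falls below the running intake rate.
Rate on top 1: 0.1627. grass seeds: 0.494 > 0.1627 → include.
Rate on top 2: 0.335. husked seeds: 0.083 < 0.335 → exclude; stop.
Optimal diet: large seeds, grass seeds — 2 of 3 types.

2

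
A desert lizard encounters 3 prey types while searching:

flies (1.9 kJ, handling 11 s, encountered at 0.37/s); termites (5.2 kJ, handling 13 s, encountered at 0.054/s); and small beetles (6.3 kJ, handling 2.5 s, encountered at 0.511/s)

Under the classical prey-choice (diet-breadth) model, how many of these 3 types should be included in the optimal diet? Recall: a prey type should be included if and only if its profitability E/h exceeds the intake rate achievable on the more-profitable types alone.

Rank by E/h (kJ/s): small beetles 2.52, termites 0.4, flies 0.173. Include each in turn until the next type's E/h falls below the running intake rate.
Rate on top 1: 1.414. termites: 0.4 < 1.414 → exclude; stop.
Optimal diet: small beetles — 1 of 3 types.

1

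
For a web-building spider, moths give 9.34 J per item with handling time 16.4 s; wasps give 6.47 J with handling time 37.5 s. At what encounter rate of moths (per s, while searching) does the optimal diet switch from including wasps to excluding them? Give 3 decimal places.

The zero-one rule: include wasps iff E₂/h₂ > λE₁/(1+λh₁). Equality gives the switch point.
λE₁h₂ = E₂ + λE₂h₁ ⇒ λ = E₂/(E₁h₂ − E₂h₁) = 6.47/(350.2 − 106.1) = 0.0265 per s.

0.027 per s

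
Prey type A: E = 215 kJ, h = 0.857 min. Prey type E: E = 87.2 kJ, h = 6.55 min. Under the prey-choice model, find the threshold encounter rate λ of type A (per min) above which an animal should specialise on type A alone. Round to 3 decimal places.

The zero-one rule: include type E iff E₂/h₂ > λE₁/(1+λh₁). Equality gives the switch point.
λE₁h₂ = E₂ + λE₂h₁ ⇒ λ = E₂/(E₁h₂ − E₂h₁) = 87.2/(1408 − 74.73) = 0.06539 per min.

0.065 per min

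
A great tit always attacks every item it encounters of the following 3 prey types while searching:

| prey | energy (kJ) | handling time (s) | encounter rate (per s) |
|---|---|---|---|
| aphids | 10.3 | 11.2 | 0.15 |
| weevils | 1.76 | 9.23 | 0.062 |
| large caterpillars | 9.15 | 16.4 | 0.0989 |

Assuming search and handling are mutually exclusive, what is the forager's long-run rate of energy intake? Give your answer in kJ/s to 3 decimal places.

R = (0.15×10.3 + 0.062×1.76 + 0.0989×9.15) / (1 + 0.15×11.2 + 0.062×9.23 + 0.0989×16.4) = 2.559/4.874 = 0.525 kJ/s.

0.525 kJ/s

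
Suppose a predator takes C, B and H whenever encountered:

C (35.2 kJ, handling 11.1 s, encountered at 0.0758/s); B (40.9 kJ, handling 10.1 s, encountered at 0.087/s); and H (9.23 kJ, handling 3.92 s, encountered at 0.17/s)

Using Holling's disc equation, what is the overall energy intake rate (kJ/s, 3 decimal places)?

2.302 kJ/s

Energy encountered per unit search time: 0.0758×35.2 + 0.087×40.9 + 0.17×9.23 = 7.796 kJ/s.
Handling time per unit search time: 0.0758×11.1 + 0.087×10.1 + 0.17×3.92 = 2.386.
Rate = 7.796/(1 + 2.386) = 2.302 kJ/s.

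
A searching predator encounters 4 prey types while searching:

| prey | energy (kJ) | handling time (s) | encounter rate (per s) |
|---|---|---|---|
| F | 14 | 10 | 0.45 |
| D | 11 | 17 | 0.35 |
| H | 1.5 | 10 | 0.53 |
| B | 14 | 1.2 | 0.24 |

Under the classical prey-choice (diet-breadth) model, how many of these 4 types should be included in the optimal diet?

Profitabilities (E/h, kJ/s): B 11.7, F 1.4, D 0.647, H 0.15. Add prey in this order while the next type's profitability exceeds the intake rate on those already taken.
Rate on top 1: 2.609. F: 1.4 < 2.609 → exclude; stop.
Optimal diet: B — 1 of 4 types.

1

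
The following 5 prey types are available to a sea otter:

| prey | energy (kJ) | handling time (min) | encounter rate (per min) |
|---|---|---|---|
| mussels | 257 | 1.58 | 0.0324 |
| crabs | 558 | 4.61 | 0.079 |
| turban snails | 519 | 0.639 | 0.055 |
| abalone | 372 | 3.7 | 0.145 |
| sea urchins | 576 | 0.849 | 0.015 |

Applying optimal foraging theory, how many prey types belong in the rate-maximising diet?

E/h in descending order: turban snails 812, sea urchins 678, mussels 163, crabs 121, abalone 101 kJ/min. The optimal diet is the largest prefix of this list for which every included type satisfies E_i/h_i > R on the types above it.
Rate on top 1: 27.58. sea urchins: 678 > 27.58 → include.
Rate on top 2: 35.49. mussels: 163 > 35.49 → include.
Rate on top 3: 41.41. crabs: 121 > 41.41 → include.
Rate on top 4: 61.23. abalone: 101 > 61.23 → include.
Optimal diet: turban snails, sea urchins, mussels, crabs, abalone — 5 of 5 types.

5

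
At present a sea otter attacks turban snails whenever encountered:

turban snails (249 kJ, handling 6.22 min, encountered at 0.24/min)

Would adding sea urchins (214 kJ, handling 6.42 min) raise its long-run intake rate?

Yes

Intake rate on the current diet: R = (0.24×249) / (1 + 0.24×6.22) = 59.76/2.493 = 23.97 kJ/min.
Profitability of sea urchins: 214/6.42 = 33.33 kJ/min.
33.33 > 23.97, so adding sea urchins raises the average — include it.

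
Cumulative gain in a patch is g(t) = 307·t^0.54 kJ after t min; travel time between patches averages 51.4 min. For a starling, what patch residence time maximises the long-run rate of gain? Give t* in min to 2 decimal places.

Maximise g(t)/(T+t): set derivative to zero → g'(t)(T+t) = g(t).
g'(t) = 0.54·307·t^-0.46. Setting 0.54·307·t^-0.46 = 307·t^0.54/(51.4+t) gives 0.54(51.4+t) = t, so 0.46·t = 0.54×51.4.
t* = 0.54×51.4/0.46 = 60.34 min.

60.34 min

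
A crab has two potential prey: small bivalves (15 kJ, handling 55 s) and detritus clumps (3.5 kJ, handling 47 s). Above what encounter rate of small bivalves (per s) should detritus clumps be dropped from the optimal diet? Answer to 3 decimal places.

At the threshold, the rate on small bivalves alone equals the profitability of detritus clumps: λ·15/(1 + λ·55) = 3.5/47 = 0.07447.
Rearranging, λ(15 − 0.07447×55) = 0.07447, so λ = 0.07447/10.9 = 0.006829 per s.

0.007 per s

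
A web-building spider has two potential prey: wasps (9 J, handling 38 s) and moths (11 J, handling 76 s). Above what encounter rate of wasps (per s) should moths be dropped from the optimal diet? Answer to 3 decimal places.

The zero-one rule: include moths iff E₂/h₂ > λE₁/(1+λh₁). Equality gives the switch point.
λE₁h₂ = E₂ + λE₂h₁ ⇒ λ = E₂/(E₁h₂ − E₂h₁) = 11/(684 − 418) = 0.04135 per s.

0.041 per s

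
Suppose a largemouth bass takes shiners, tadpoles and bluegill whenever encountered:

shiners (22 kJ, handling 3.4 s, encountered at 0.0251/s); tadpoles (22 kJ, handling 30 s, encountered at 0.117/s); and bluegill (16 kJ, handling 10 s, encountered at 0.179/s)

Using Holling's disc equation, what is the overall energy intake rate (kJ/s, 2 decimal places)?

Energy encountered per unit search time: 0.0251×22 + 0.117×22 + 0.179×16 = 5.99 kJ/s.
Handling time per unit search time: 0.0251×3.4 + 0.117×30 + 0.179×10 = 5.385.
Rate = 5.99/(1 + 5.385) = 0.9381 kJ/s.

0.94 kJ/s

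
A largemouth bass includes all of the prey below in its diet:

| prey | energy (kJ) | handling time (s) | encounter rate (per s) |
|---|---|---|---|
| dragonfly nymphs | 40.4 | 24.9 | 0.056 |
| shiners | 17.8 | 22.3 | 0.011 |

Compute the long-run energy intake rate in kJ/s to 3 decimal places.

Energy encountered per unit search time: 0.056×40.4 + 0.011×17.8 = 2.458 kJ/s.
Handling time per unit search time: 0.056×24.9 + 0.011×22.3 = 1.64.
Rate = 2.458/(1 + 1.64) = 0.9312 kJ/s.

0.931 kJ/s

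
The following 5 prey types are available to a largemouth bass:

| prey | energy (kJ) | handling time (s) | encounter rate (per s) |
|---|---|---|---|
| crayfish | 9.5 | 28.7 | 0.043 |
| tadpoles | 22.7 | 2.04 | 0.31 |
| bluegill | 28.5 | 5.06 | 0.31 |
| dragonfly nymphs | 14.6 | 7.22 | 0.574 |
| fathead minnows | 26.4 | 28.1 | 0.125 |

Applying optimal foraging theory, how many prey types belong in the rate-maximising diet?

2

Rank by E/h (kJ/s): tadpoles 11.1, bluegill 5.63, dragonfly nymphs 2.02, fathead minnows 0.94, crayfish 0.331. Include each in turn until the next type's E/h falls below the running intake rate.
Rate on top 1: 4.311. bluegill: 5.63 > 4.311 → include.
Rate on top 2: 4.958. dragonfly nymphs: 2.02 < 4.958 → exclude; stop.
Optimal diet: tadpoles, bluegill — 2 of 5 types.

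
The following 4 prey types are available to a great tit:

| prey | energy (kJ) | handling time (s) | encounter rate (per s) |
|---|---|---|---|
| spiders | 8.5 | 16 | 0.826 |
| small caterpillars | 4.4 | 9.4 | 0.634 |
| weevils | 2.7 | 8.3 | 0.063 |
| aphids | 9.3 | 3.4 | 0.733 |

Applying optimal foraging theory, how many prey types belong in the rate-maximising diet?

Rank by E/h (kJ/s): aphids 2.74, spiders 0.531, small caterpillars 0.468, weevils 0.325. Include each in turn until the next type's E/h falls below the running intake rate.
Rate on top 1: 1.952. spiders: 0.531 < 1.952 → exclude; stop.
Optimal diet: aphids — 1 of 4 types.

1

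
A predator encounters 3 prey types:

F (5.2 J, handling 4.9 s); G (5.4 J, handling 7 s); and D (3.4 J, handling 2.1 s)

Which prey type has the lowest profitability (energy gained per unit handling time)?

G

In descending order of E/h:
D: 3.4/2.1 = 1.62 J/s
F: 5.2/4.9 = 1.06 J/s
G: 5.4/7 = 0.771 J/s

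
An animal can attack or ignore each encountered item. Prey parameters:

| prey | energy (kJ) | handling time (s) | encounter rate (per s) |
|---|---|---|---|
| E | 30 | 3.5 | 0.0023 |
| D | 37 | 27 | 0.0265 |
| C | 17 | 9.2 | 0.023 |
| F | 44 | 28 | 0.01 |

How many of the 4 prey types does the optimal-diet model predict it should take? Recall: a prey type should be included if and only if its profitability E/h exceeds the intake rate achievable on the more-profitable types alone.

4

Rank by E/h (kJ/s): E 8.57, C 1.85, F 1.57, D 1.37. Include each in turn until the next type's E/h falls below the running intake rate.
Rate on top 1: 0.06845. C: 1.85 > 0.06845 → include.
Rate on top 2: 0.3772. F: 1.57 > 0.3772 → include.
Rate on top 3: 0.6001. D: 1.37 > 0.6001 → include.
Optimal diet: E, C, F, D — 4 of 4 types.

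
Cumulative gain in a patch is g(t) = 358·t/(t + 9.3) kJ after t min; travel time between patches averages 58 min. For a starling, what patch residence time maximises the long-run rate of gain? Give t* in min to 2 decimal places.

23.22 min

By the marginal value theorem, leave when the instantaneous gain rate g'(t) equals the habitat-wide average g(t)/(T + t).
g'(t) = 358·9.3/(t + 9.3)². Setting 358·9.3/(t+9.3)² = 358t/[(t+9.3)(58+t)] gives 9.3(58+t) = t(t+9.3), so t² = 9.3×58 = 539.4.
t* = √539.4 = 23.22 min.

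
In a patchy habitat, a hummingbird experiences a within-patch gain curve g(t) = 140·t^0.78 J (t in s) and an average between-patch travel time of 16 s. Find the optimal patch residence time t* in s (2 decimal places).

56.73 s

Maximise g(t)/(T+t): set derivative to zero → g'(t)(T+t) = g(t).
g'(t) = 0.78·140·t^-0.22. Setting 0.78·140·t^-0.22 = 140·t^0.78/(16+t) gives 0.78(16+t) = t, so 0.22·t = 0.78×16.
t* = 0.78×16/0.22 = 56.73 s.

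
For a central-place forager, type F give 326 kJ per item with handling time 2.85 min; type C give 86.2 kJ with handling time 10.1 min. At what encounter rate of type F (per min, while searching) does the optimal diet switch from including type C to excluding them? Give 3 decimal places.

The zero-one rule: include type C iff E₂/h₂ > λE₁/(1+λh₁). Equality gives the switch point.
λE₁h₂ = E₂ + λE₂h₁ ⇒ λ = E₂/(E₁h₂ − E₂h₁) = 86.2/(3293 − 245.7) = 0.02829 per min.

0.028 per min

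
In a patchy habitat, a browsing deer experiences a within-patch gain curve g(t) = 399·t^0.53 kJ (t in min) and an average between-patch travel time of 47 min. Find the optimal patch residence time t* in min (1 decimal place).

53.0 min

Optimal t* satisfies g'(t*) = g(t*)/(T + t*).
g'(t) = 0.53·399·t^-0.47. Setting 0.53·399·t^-0.47 = 399·t^0.53/(47+t) gives 0.53(47+t) = t, so 0.47·t = 0.53×47.
t* = 0.53×47/0.47 = 53 min.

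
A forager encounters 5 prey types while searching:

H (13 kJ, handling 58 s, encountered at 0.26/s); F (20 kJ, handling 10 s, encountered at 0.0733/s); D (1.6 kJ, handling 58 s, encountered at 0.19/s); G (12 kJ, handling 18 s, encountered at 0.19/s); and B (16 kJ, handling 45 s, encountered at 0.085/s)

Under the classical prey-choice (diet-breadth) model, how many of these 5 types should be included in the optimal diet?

1

E/h in descending order: F 2, G 0.667, B 0.356, H 0.224, D 0.0276 kJ/s. The optimal diet is the largest prefix of this list for which every included type satisfies E_i/h_i > R on the types above it.
Rate on top 1: 0.8459. G: 0.667 < 0.8459 → exclude; stop.
Optimal diet: F — 1 of 5 types.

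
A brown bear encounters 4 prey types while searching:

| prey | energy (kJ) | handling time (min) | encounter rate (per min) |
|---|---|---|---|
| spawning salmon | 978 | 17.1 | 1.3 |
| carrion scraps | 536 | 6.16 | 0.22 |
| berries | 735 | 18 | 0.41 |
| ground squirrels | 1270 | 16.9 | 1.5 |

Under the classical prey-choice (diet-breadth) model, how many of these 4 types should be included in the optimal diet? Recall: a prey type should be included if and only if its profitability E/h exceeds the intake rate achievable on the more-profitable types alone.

Profitabilities (E/h, kJ/min): carrion scraps 87, ground squirrels 75.1, spawning salmon 57.2, berries 40.8. Add prey in this order while the next type's profitability exceeds the intake rate on those already taken.
Rate on top 1: 50.07. ground squirrels: 75.1 > 50.07 → include.
Rate on top 2: 73.02. spawning salmon: 57.2 < 73.02 → exclude; stop.
Optimal diet: carrion scraps, ground squirrels — 2 of 4 types.

2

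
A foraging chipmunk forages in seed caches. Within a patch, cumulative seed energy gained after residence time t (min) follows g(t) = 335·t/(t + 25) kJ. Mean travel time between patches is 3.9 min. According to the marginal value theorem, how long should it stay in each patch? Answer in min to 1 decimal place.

Optimal t* satisfies g'(t*) = g(t*)/(T + t*).
g'(t) = 335·25/(t + 25)². Setting 335·25/(t+25)² = 335t/[(t+25)(3.9+t)] gives 25(3.9+t) = t(t+25), so t² = 25×3.9 = 97.5.
t* = √97.5 = 9.874 min.

9.9 min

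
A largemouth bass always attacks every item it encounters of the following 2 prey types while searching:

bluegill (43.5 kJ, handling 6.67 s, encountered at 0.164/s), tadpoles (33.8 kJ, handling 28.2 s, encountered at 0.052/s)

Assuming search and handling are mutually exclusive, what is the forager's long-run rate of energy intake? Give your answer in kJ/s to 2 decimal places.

2.50 kJ/s

R = Σλ_iE_i / (1 + Σλ_ih_i)
Numerator: 0.164×43.5 + 0.052×33.8 = 8.892
Denominator: 1 + 0.164×6.67 + 0.052×28.2 = 3.56
R = 8.892/3.56 = 2.497 kJ/s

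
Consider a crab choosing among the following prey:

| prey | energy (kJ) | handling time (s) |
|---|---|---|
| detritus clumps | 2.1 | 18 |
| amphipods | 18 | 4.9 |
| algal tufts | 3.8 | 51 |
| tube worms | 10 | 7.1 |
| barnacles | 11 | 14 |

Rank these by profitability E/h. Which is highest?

amphipods

In descending order of E/h:
amphipods: 18/4.9 = 3.67 kJ/s
tube worms: 10/7.1 = 1.41 kJ/s
barnacles: 11/14 = 0.786 kJ/s
detritus clumps: 2.1/18 = 0.117 kJ/s
algal tufts: 3.8/51 = 0.0745 kJ/s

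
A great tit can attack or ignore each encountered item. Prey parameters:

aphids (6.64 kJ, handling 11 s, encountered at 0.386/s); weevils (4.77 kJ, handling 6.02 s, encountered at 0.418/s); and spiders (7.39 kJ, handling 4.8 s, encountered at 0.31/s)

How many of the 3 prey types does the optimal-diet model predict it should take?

1

Rank by E/h (kJ/s): spiders 1.54, weevils 0.792, aphids 0.604. Include each in turn until the next type's E/h falls below the running intake rate.
Rate on top 1: 0.9208. weevils: 0.792 < 0.9208 → exclude; stop.
Optimal diet: spiders — 1 of 3 types.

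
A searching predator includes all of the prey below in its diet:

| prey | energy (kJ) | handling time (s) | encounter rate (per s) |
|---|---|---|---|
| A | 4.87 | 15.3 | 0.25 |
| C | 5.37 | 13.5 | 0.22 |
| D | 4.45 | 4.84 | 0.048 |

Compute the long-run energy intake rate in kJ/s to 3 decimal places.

0.325 kJ/s

R = Σλ_iE_i / (1 + Σλ_ih_i)
Numerator: 0.25×4.87 + 0.22×5.37 + 0.048×4.45 = 2.612
Denominator: 1 + 0.25×15.3 + 0.22×13.5 + 0.048×4.84 = 8.027
R = 2.612/8.027 = 0.3255 kJ/s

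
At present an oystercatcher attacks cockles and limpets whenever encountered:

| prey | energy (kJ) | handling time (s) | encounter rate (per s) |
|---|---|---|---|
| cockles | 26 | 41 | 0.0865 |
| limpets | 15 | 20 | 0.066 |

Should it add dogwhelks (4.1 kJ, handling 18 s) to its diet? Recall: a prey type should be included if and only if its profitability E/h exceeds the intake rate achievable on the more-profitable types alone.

No

Intake rate on the current diet: R = (0.0865×26 + 0.066×15) / (1 + 0.0865×41 + 0.066×20) = 3.239/5.866 = 0.5521 kJ/s.
dogwhelks: E/h = 4.1/18 = 0.2278 kJ/s.
0.2278 < 0.5521, so adding dogwhelks would lower the average — exclude it.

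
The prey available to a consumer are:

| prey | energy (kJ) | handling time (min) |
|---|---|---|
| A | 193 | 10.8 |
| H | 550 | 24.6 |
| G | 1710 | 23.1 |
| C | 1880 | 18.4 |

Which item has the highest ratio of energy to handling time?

C

In descending order of E/h:
C: 1880/18.4 = 102 kJ/min
G: 1710/23.1 = 74 kJ/min
H: 550/24.6 = 22.4 kJ/min
A: 193/10.8 = 17.9 kJ/min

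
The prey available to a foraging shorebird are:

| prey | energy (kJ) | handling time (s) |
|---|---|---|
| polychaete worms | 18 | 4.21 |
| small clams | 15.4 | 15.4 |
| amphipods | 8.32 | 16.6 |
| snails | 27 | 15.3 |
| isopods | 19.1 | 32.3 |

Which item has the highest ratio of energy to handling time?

polychaete worms

In descending order of E/h:
polychaete worms: 18/4.21 = 4.28 kJ/s
snails: 27/15.3 = 1.76 kJ/s
small clams: 15.4/15.4 = 1 kJ/s
isopods: 19.1/32.3 = 0.591 kJ/s
amphipods: 8.32/16.6 = 0.501 kJ/s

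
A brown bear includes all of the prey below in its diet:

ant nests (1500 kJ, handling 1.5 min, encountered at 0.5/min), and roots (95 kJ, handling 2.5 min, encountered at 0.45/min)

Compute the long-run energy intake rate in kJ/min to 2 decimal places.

275.74 kJ/min

R = (0.5×1500 + 0.45×95) / (1 + 0.5×1.5 + 0.45×2.5) = 792.8/2.875 = 275.7 kJ/min.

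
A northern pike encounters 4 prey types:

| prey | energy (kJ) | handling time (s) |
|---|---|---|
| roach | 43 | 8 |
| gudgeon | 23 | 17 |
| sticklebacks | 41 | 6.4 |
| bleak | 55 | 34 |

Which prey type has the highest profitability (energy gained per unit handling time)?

sticklebacks

Profitability E/h (kJ/s): roach = 43/8 = 5.38, gudgeon = 23/17 = 1.35, sticklebacks = 41/6.4 = 6.41, bleak = 55/34 = 1.62.
Ranked: sticklebacks > roach > bleak > gudgeon.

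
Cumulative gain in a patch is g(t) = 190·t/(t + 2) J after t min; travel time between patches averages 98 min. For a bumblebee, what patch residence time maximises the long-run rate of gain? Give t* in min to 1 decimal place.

Maximise g(t)/(T+t): set derivative to zero → g'(t)(T+t) = g(t).
g'(t) = 190·2/(t + 2)². Setting 190·2/(t+2)² = 190t/[(t+2)(98+t)] gives 2(98+t) = t(t+2), so t² = 2×98 = 196.
t* = √196 = 14 min.

14.0 min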